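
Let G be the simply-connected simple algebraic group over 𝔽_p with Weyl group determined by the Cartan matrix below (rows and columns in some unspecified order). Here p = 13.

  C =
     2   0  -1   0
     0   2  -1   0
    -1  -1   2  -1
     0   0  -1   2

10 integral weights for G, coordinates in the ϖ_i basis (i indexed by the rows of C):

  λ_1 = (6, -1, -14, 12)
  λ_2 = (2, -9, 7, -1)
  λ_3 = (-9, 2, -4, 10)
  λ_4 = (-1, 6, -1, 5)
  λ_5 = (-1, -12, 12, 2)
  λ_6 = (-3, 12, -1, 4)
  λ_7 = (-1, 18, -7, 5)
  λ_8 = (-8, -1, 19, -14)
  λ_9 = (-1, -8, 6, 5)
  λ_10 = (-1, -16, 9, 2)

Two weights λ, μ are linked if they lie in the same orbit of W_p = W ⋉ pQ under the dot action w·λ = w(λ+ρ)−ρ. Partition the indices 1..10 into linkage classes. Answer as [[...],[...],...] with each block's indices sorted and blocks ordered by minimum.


Dynkin diagram of C (from the 6 off-diagonal −1 entries): D_4.

W_13-reps of the 10 weights in Ā_13 (same 4-coord order as C):

    λ_1+ρ ↦ (0, 7, 0, 6)
    λ_2+ρ ↦ (3, 8, 0, 0)
    λ_3+ρ ↦ (3, 8, 0, 0)
    λ_4+ρ ↦ (0, 7, 0, 6)
    λ_5+ρ ↦ (3, 8, 0, 0)
    λ_6+ρ ↦ (3, 8, 0, 0)
    λ_7+ρ ↦ (0, 7, 0, 6)
    λ_8+ρ ↦ (0, 7, 0, 6)
    λ_9+ρ ↦ (0, 7, 0, 6)
    λ_10+ρ ↦ (3, 8, 0, 0)

These 10 weights hit 2 W_13-dot-orbits; sizes (5, 5):

[[1, 4, 7, 8, 9], [2, 3, 5, 6, 10]]


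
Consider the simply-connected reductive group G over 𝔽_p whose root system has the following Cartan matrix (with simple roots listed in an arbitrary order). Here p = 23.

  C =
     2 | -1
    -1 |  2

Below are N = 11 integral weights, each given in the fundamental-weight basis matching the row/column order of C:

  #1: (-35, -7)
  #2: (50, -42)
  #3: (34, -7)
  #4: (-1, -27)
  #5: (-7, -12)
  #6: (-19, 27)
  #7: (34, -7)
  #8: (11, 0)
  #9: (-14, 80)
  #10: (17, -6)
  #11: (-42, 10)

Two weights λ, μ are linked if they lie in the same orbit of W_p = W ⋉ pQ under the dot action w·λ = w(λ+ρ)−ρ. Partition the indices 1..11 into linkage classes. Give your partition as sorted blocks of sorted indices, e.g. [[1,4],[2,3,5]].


C ↔ A_2 under row/col permutation; |W(A_2)| = 6.

W_23-reps of the 11 weights in Ā_23 (same 2-coord order as C):

  λ_1 → (11, 6)
  λ_2 → (13, 5)
  λ_3 → (11, 6)
  λ_4 → (20, 3)
  λ_5 → (11, 6)
  λ_6 → (13, 5)
  λ_7 → (11, 6)
  λ_8 → (12, 1)
  λ_9 → (12, 1)
  λ_10 → (13, 5)
  λ_11 → (7, 5)

Grouping the 11 weights by Ā_23-representative: 5 linkage classes.

[[1, 3, 5, 7], [2, 6, 10], [4], [8, 9], [11]]


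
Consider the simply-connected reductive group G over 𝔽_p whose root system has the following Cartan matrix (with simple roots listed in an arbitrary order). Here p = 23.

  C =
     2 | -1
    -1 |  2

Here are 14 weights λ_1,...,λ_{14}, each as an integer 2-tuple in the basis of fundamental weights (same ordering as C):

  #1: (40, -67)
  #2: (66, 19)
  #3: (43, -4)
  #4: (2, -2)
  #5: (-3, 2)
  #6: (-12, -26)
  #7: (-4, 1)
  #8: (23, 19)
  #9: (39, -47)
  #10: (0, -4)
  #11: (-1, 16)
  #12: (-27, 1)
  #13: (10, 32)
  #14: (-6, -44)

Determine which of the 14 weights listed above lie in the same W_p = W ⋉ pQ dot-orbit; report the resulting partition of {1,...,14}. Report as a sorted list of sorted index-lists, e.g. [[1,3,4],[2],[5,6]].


C ↔ A_2 under row/col permutation; |W(A_2)| = 6.

λ_j+ρ reflected into Ā_23 (⟨·,θ^∨⟩≤23); 2-tuples as given:

  λ_1 → (2, 18)
  λ_2 → (2, 18)
  λ_3 → (2, 18)
  λ_4 → (2, 1)
  λ_5 → (2, 1)
  λ_6 → (10, 2)
  λ_7 → (2, 1)
  λ_8 → (2, 1)
  λ_9 → (17, 0)
  λ_10 → (2, 1)
  λ_11 → (0, 17)
  λ_12 → (1, 20)
  λ_13 → (10, 2)
  λ_14 → (2, 18)

Linkage partition of the 14 weights (6 classes, p=23):

[[1, 2, 3, 14], [4, 5, 7, 8, 10], [6, 13], [9], [11], [12]]


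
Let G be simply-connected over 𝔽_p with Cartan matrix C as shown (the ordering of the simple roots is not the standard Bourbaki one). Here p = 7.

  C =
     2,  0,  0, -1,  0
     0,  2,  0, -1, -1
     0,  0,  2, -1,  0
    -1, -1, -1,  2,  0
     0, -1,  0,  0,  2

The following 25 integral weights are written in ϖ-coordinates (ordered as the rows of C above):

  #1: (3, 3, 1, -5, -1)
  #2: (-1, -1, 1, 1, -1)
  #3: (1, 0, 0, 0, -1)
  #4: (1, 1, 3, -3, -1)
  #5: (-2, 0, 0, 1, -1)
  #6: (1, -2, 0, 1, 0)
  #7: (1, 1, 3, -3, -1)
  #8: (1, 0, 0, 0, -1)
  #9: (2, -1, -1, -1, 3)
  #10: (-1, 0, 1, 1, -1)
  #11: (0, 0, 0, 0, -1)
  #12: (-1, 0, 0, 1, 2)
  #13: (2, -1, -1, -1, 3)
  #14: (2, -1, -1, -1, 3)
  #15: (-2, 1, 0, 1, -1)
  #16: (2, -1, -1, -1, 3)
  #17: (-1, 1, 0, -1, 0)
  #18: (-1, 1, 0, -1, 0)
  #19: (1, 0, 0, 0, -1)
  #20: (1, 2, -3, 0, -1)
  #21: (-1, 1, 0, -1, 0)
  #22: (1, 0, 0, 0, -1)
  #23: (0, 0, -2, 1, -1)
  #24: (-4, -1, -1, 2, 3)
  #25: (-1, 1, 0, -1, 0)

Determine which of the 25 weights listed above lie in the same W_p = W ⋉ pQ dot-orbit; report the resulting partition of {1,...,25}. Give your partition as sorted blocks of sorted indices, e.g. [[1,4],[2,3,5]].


D_5 Cartan matrix, 5 simple roots permuted; ρ=(1,1,1,1,1).

λ_j+ρ reflected into Ā_7 (⟨·,θ^∨⟩≤7); 5-tuples as given:

  [1] (0, 0, 2, 2, 0)
  [2] (0, 0, 2, 2, 0)
  [3] (2, 1, 1, 1, 0)
  [4] (0, 0, 2, 2, 0)
  [5] (1, 1, 1, 1, 0)
  [6] (2, 1, 1, 1, 0)
  [7] (0, 0, 2, 2, 0)
  [8] (2, 1, 1, 1, 0)
  [9] (3, 0, 0, 0, 4)
  [10] (0, 0, 2, 2, 0)
  [11] (1, 1, 1, 1, 0)
  [12] (0, 2, 1, 0, 1)
  [13] (3, 0, 0, 0, 4)
  [14] (3, 0, 0, 0, 4)
  [15] (1, 1, 1, 1, 0)
  [16] (3, 0, 0, 0, 4)
  [17] (0, 2, 1, 0, 1)
  [18] (0, 2, 1, 0, 1)
  [19] (2, 1, 1, 1, 0)
  [20] (1, 1, 1, 1, 0)
  [21] (0, 2, 1, 0, 1)
  [22] (2, 1, 1, 1, 0)
  [23] (1, 1, 1, 1, 0)
  [24] (3, 0, 0, 0, 4)
  [25] (0, 2, 1, 0, 1)

The 25 indices split into 5 linkage classes (same alcove rep ⇔ same W_7-dot-orbit):

[[1, 2, 4, 7, 10], [3, 6, 8, 19, 22], [5, 11, 15, 20, 23], [9, 13, 14, 16, 24], [12, 17, 18, 21, 25]]


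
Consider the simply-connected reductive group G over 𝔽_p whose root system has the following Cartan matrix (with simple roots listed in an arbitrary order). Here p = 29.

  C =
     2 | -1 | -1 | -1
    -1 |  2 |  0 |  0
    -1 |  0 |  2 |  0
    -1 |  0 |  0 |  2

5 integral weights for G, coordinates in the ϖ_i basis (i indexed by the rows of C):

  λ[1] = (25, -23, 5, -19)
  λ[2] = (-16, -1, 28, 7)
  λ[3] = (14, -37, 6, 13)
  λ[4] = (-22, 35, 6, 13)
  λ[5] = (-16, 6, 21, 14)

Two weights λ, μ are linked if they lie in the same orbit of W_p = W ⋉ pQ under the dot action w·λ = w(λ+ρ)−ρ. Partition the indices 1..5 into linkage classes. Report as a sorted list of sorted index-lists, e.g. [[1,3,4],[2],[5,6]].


D_4 Cartan matrix, 4 simple roots permuted; ρ=(1,1,1,1).

Alcove-folded reps (p=29, 5 weights, presented ϖ-order):

  1: (3, 8, 8, 4);  2: (7, 8, 7, 0);  3: (7, 8, 7, 0);  4: (7, 8, 7, 0);  5: (7, 8, 7, 0)

Grouping the 5 weights by Ā_29-representative: 2 linkage classes.

[[1], [2, 3, 4, 5]]


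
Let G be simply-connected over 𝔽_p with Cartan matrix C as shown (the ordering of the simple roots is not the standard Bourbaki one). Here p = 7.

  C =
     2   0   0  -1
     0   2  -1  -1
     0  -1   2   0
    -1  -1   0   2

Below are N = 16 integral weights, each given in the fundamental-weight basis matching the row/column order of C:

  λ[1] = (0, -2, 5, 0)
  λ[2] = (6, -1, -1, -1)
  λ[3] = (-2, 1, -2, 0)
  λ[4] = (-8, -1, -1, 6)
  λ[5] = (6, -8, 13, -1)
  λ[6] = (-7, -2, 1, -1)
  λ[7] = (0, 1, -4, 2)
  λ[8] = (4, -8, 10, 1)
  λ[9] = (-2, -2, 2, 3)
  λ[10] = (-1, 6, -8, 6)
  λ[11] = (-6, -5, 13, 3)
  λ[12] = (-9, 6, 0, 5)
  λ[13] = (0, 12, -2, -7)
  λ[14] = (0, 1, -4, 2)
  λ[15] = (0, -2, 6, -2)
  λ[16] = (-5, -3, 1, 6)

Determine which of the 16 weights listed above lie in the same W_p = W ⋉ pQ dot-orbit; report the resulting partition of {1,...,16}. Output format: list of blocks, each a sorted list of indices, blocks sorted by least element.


C ↔ A_4 under row/col permutation; |W(A_4)| = 120.

Ā_7 reps of the 16 weights (A_4, coords as presented):

  λ_1 → (1, 1, 5, 0) · λ_2 → (7, 0, 0, 0) · λ_3 → (1, 1, 1, 0) · λ_4 → (7, 0, 0, 0) · λ_5 → (7, 0, 0, 0) · λ_6 → (1, 1, 5, 0) · λ_7 → (1, 1, 2, 2) · λ_8 → (4, 2, 0, 1) · λ_9 → (1, 1, 2, 2) · λ_10 → (7, 0, 0, 0) · λ_11 → (4, 2, 0, 1) · λ_12 → (1, 1, 5, 0) · λ_13 → (1, 1, 5, 0) · λ_14 → (1, 1, 2, 2) · λ_15 → (1, 1, 5, 0) · λ_16 → (4, 2, 0, 1)

The 16 indices split into 5 linkage classes (same alcove rep ⇔ same W_7-dot-orbit):

[[1, 6, 12, 13, 15], [2, 4, 5, 10], [3], [7, 9, 14], [8, 11, 16]]


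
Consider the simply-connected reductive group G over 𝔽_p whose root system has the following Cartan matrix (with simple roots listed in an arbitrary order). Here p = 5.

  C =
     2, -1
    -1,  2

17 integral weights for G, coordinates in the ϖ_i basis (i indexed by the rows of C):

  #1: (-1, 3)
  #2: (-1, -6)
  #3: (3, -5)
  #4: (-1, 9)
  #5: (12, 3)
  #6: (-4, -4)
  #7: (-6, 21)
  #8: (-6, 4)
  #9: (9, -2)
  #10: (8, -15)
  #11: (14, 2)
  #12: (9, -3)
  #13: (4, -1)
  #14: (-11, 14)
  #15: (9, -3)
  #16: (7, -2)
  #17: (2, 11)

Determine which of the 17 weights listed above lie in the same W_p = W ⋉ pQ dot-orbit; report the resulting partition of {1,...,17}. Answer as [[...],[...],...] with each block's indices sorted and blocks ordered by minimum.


A_2 Cartan matrix, 2 simple roots permuted; ρ=(1,1).

Each λ_j+ρ reduced to Ā_5; 2-tuples below use C's row order:

    λ_1+ρ ↦ (0, 4)
    λ_2+ρ ↦ (5, 0)
    λ_3+ρ ↦ (0, 4)
    λ_4+ρ ↦ (5, 0)
    λ_5+ρ ↦ (2, 2)
    λ_6+ρ ↦ (2, 2)
    λ_7+ρ ↦ (3, 0)
    λ_8+ρ ↦ (5, 0)
    λ_9+ρ ↦ (0, 4)
    λ_10+ρ ↦ (0, 4)
    λ_11+ρ ↦ (0, 3)
    λ_12+ρ ↦ (0, 3)
    λ_13+ρ ↦ (5, 0)
    λ_14+ρ ↦ (5, 0)
    λ_15+ρ ↦ (0, 3)
    λ_16+ρ ↦ (2, 2)
    λ_17+ρ ↦ (0, 3)

Grouping the 17 weights by Ā_5-representative: 5 linkage classes.

[[1, 3, 9, 10], [2, 4, 8, 13, 14], [5, 6, 16], [7], [11, 12, 15, 17]]


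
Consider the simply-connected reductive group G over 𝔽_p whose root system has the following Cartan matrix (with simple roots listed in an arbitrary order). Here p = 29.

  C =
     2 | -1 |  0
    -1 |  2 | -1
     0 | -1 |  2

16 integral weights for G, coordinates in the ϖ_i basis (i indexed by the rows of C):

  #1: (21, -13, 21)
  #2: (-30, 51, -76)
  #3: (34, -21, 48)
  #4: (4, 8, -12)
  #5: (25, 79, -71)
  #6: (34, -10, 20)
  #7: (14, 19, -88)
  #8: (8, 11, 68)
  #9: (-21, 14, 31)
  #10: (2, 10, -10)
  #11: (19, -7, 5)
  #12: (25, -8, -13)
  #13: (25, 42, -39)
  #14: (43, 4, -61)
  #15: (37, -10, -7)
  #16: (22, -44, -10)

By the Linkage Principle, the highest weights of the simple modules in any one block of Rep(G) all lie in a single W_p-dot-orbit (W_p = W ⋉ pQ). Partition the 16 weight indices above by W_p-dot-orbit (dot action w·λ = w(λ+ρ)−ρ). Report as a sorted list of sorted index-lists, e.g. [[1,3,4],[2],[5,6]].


Type A_3, rank 3, |W|=24; reorder rows/cols to standard.

Alcove-folded reps (p=29, 16 weights, presented ϖ-order):

    [1] (7, 12, 7)
    [2] (6, 17, 6)
    [3] (14, 6, 0)
    [4] (3, 2, 9)
    [5] (7, 12, 7)
    [6] (8, 3, 6)
    [7] (14, 6, 0)
    [8] (8, 3, 6)
    [9] (3, 2, 9)
    [10] (3, 2, 9)
    [11] (14, 6, 0)
    [12] (7, 12, 7)
    [13] (3, 2, 9)
    [14] (3, 2, 9)
    [15] (14, 6, 0)
    [16] (14, 6, 0)

5 distinct reps among the 16 weights ⇒ 5 W_29-linkage classes:

[[1, 5, 12], [2], [3, 7, 11, 15, 16], [4, 9, 10, 13, 14], [6, 8]]


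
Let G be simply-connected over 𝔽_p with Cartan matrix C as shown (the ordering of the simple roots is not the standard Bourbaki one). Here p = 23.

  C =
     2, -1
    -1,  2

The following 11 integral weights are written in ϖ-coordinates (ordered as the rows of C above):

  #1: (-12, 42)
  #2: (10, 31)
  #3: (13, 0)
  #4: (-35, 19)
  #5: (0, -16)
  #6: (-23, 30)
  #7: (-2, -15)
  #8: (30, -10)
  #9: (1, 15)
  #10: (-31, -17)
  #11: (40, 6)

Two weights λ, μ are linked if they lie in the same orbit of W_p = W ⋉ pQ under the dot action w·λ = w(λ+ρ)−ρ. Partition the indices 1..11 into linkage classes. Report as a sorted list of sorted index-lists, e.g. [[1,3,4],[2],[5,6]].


C ↔ A_2 under row/col permutation; |W(A_2)| = 6.

Ā_23 reps of the 11 weights (A_2, coords as presented):

  λ_1+ρ ↦ (9, 3)
  λ_2+ρ ↦ (9, 3)
  λ_3+ρ ↦ (14, 1)
  λ_4+ρ ↦ (9, 3)
  λ_5+ρ ↦ (14, 1)
  λ_6+ρ ↦ (14, 1)
  λ_7+ρ ↦ (14, 1)
  λ_8+ρ ↦ (14, 1)
  λ_9+ρ ↦ (2, 16)
  λ_10+ρ ↦ (7, 0)
  λ_11+ρ ↦ (2, 16)

These 11 weights hit 4 W_23-dot-orbits; sizes (3, 5, 2, 1):

[[1, 2, 4], [3, 5, 6, 7, 8], [9, 11], [10]]


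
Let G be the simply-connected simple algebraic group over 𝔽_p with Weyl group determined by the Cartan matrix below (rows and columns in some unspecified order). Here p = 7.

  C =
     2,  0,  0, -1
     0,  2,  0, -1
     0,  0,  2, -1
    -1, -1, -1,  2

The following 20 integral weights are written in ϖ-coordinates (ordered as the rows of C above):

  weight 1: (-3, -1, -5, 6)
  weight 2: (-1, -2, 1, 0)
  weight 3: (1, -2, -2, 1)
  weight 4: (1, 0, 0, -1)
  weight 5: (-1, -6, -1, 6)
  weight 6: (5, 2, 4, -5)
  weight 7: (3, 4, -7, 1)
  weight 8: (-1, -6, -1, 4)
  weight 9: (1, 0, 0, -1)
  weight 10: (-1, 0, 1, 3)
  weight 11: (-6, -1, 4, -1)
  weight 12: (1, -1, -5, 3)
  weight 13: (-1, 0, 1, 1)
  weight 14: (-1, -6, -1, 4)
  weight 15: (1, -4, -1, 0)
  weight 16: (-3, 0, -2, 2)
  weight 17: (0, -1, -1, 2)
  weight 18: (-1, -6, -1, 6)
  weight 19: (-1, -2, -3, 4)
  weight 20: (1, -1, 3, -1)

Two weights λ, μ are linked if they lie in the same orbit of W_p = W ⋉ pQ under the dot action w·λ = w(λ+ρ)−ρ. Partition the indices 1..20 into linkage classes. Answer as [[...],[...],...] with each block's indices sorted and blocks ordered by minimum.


Cartan matrix: type D_4 (|W|=192); un-permuting the 4 rows.

Folding the 20 weights λ_j+ρ into Ā_7 (reps in the given 4-coord order):

  λ_1+ρ ↦ (2, 0, 4, 0) · λ_2+ρ ↦ (0, 1, 2, 0) · λ_3+ρ ↦ (2, 1, 1, 0) · λ_4+ρ ↦ (2, 1, 1, 0) · λ_5+ρ ↦ (0, 5, 0, 0) · λ_6+ρ ↦ (2, 1, 1, 0) · λ_7+ρ ↦ (0, 1, 2, 0) · λ_8+ρ ↦ (0, 5, 0, 0) · λ_9+ρ ↦ (2, 1, 1, 0) · λ_10+ρ ↦ (0, 1, 2, 0) · λ_11+ρ ↦ (0, 5, 0, 0) · λ_12+ρ ↦ (2, 0, 4, 0) · λ_13+ρ ↦ (0, 1, 2, 2) · λ_14+ρ ↦ (0, 5, 0, 0) · λ_15+ρ ↦ (0, 1, 2, 0) · λ_16+ρ ↦ (2, 1, 1, 0) · λ_17+ρ ↦ (1, 0, 0, 3) · λ_18+ρ ↦ (0, 5, 0, 0) · λ_19+ρ ↦ (0, 1, 2, 2) · λ_20+ρ ↦ (2, 0, 4, 0)

Linkage partition of the 20 weights (6 classes, p=7):

[[1, 12, 20], [2, 7, 10, 15], [3, 4, 6, 9, 16], [5, 8, 11, 14, 18], [13, 19], [17]]


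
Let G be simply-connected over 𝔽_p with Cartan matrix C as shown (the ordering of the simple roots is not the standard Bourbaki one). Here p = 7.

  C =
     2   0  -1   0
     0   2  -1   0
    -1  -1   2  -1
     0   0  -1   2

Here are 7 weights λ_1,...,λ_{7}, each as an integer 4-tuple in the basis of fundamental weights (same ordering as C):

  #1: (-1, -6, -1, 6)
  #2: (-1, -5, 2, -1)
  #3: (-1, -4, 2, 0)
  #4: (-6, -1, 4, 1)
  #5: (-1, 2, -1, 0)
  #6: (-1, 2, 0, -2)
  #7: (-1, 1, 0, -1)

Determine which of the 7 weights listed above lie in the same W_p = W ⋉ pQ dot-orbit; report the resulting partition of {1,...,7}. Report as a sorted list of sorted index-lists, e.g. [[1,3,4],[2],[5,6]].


D_4 Cartan matrix, 4 simple roots permuted; ρ=(1,1,1,1).

W_7-reps of the 7 weights in Ā_7 (same 4-coord order as C):

  [1] (5, 0, 0, 2) · [2] (0, 2, 1, 0) · [3] (0, 3, 0, 1) · [4] (5, 0, 0, 2) · [5] (0, 3, 0, 1) · [6] (0, 3, 0, 1) · [7] (0, 2, 1, 0)

Grouping the 7 weights by Ā_7-representative: 3 linkage classes.

[[1, 4], [2, 7], [3, 5, 6]]


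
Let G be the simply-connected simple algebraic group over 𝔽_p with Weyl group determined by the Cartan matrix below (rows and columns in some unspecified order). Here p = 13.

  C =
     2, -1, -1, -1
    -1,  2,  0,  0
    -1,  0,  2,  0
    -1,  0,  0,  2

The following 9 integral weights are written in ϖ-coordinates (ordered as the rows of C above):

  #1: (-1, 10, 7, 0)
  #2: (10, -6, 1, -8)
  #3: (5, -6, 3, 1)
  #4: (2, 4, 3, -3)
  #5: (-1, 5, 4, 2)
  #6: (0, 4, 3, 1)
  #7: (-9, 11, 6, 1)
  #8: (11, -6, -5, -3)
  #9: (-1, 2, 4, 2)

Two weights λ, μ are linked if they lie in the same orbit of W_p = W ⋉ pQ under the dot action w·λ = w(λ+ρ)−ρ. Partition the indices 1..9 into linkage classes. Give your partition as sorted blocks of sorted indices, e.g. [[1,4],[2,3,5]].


Root system D_4: the 4×4 matrix C matches after relabeling.

Folding the 9 weights λ_j+ρ into Ā_13 (reps in the given 4-coord order):

    1: (1, 4, 1, 6)
    2: (1, 4, 1, 6)
    3: (1, 5, 4, 2)
    4: (1, 5, 4, 2)
    5: (1, 5, 4, 2)
    6: (1, 5, 4, 2)
    7: (1, 4, 1, 6)
    8: (1, 5, 4, 2)
    9: (0, 3, 5, 3)

Linkage partition of the 9 weights (3 classes, p=13):

[[1, 2, 7], [3, 4, 5, 6, 8], [9]]


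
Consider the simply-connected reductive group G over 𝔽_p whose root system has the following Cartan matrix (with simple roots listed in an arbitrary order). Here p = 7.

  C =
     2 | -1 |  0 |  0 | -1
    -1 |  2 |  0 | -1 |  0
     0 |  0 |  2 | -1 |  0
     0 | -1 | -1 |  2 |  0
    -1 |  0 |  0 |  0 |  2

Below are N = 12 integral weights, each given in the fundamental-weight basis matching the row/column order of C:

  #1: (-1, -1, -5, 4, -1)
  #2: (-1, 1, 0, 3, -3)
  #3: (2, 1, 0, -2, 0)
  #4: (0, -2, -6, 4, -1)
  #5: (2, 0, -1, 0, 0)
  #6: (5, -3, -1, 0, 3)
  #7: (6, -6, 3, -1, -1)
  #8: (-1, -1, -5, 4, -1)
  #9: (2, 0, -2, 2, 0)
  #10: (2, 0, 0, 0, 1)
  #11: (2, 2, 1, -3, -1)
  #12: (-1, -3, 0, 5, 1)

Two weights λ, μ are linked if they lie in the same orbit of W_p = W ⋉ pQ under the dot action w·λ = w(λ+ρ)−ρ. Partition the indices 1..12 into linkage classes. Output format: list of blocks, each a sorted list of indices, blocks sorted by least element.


C ↔ A_5 under row/col permutation; |W(A_5)| = 720.

Each λ_j+ρ reduced to Ā_7; 5-tuples below use C's row order:

  [1] (0, 0, 4, 1, 0);  [2] (2, 0, 1, 4, 0);  [3] (3, 1, 0, 1, 1);  [4] (0, 0, 4, 1, 0);  [5] (3, 1, 0, 1, 1);  [6] (3, 1, 0, 1, 1);  [7] (2, 0, 1, 4, 0);  [8] (0, 0, 4, 1, 0);  [9] (3, 1, 0, 2, 0);  [10] (3, 1, 0, 1, 1);  [11] (3, 1, 0, 2, 0);  [12] (2, 0, 1, 4, 0)

The 12 indices split into 4 linkage classes (same alcove rep ⇔ same W_7-dot-orbit):

[[1, 4, 8], [2, 7, 12], [3, 5, 6, 10], [9, 11]]


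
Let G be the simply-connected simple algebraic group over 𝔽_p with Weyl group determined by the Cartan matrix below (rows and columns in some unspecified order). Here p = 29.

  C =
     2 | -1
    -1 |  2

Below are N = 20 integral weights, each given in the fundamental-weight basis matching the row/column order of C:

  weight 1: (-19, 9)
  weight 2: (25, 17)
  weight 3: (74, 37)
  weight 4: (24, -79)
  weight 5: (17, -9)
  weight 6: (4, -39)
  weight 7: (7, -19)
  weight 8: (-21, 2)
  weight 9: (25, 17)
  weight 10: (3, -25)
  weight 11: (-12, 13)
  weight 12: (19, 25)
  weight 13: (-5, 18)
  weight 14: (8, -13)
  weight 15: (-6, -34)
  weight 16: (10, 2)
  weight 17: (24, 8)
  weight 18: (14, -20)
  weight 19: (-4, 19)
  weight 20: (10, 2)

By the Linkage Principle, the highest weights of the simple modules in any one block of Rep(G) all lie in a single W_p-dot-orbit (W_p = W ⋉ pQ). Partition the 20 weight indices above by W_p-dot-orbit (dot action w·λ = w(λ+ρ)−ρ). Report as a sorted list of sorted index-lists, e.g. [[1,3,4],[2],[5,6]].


A_2 Cartan matrix, 2 simple roots permuted; ρ=(1,1).

Folding the 20 weights λ_j+ρ into Ā_29 (reps in the given 2-coord order):

  [1] (10, 8) · [2] (11, 3) · [3] (3, 17) · [4] (20, 4) · [5] (10, 8) · [6] (20, 4) · [7] (10, 8) · [8] (3, 17) · [9] (11, 3) · [10] (20, 4) · [11] (11, 3) · [12] (3, 9) · [13] (4, 15) · [14] (3, 9) · [15] (20, 4) · [16] (11, 3) · [17] (20, 4) · [18] (4, 15) · [19] (3, 17) · [20] (11, 3)

Partition of {1..20} into 6 W_29-dot-orbits:

[[1, 5, 7], [2, 9, 11, 16, 20], [3, 8, 19], [4, 6, 10, 15, 17], [12, 14], [13, 18]]


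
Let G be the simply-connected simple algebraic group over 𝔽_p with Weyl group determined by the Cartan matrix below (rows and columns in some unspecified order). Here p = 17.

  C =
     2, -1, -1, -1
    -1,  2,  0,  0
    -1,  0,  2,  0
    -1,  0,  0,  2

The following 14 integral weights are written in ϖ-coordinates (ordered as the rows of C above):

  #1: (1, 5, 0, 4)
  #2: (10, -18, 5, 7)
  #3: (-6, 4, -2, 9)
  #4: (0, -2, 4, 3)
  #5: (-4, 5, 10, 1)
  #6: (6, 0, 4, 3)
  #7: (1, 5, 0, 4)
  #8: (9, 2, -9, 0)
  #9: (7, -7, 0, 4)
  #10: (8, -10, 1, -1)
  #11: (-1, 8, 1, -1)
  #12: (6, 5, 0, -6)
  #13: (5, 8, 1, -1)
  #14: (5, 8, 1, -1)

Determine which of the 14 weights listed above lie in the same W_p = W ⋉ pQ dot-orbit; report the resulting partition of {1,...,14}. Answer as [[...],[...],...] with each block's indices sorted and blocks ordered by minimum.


Cartan matrix: type D_4 (|W|=192); un-permuting the 4 rows.

λ_j+ρ reflected into Ā_17 (⟨·,θ^∨⟩≤17); 4-tuples as given:

  λ_1+ρ ↦ (2, 6, 1, 5) · λ_2+ρ ↦ (0, 9, 2, 0) · λ_3+ρ ↦ (0, 1, 5, 4) · λ_4+ρ ↦ (0, 1, 5, 4) · λ_5+ρ ↦ (2, 3, 8, 1) · λ_6+ρ ↦ (0, 1, 5, 4) · λ_7+ρ ↦ (2, 6, 1, 5) · λ_8+ρ ↦ (2, 3, 8, 1) · λ_9+ρ ↦ (2, 6, 1, 5) · λ_10+ρ ↦ (0, 9, 2, 0) · λ_11+ρ ↦ (0, 9, 2, 0) · λ_12+ρ ↦ (2, 6, 1, 5) · λ_13+ρ ↦ (0, 9, 2, 0) · λ_14+ρ ↦ (0, 9, 2, 0)

Linkage partition of the 14 weights (4 classes, p=17):

[[1, 7, 9, 12], [2, 10, 11, 13, 14], [3, 4, 6], [5, 8]]


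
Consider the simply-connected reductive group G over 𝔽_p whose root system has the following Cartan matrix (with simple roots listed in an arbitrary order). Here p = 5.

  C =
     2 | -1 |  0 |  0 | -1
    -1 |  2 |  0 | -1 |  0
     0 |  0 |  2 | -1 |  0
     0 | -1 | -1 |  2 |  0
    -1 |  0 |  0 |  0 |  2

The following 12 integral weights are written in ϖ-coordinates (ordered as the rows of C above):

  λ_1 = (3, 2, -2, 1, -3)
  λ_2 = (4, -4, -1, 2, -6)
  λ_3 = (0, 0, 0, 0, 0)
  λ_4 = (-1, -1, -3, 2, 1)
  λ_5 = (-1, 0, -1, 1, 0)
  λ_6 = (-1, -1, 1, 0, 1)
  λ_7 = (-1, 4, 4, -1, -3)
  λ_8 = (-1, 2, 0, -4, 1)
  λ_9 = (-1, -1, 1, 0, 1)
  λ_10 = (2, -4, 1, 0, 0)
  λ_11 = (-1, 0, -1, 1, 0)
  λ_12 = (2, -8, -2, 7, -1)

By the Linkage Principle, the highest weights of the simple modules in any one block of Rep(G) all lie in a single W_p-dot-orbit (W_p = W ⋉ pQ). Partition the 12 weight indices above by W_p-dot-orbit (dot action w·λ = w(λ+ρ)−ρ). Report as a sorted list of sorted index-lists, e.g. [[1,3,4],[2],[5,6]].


Cartan matrix: type A_5 (|W|=720); un-permuting the 5 rows.

λ_j+ρ reflected into Ā_5 (⟨·,θ^∨⟩≤5); 5-tuples as given:

  [1] (0, 1, 0, 2, 1)
  [2] (3, 0, 0, 0, 2)
  [3] (1, 1, 1, 1, 1)
  [4] (0, 0, 2, 1, 2)
  [5] (0, 1, 0, 2, 1)
  [6] (0, 0, 2, 1, 2)
  [7] (3, 0, 0, 0, 2)
  [8] (0, 0, 2, 1, 2)
  [9] (0, 0, 2, 1, 2)
  [10] (0, 1, 0, 2, 1)
  [11] (0, 1, 0, 2, 1)
  [12] (0, 1, 0, 2, 1)

4 distinct reps among the 12 weights ⇒ 4 W_5-linkage classes:

[[1, 5, 10, 11, 12], [2, 7], [3], [4, 6, 8, 9]]


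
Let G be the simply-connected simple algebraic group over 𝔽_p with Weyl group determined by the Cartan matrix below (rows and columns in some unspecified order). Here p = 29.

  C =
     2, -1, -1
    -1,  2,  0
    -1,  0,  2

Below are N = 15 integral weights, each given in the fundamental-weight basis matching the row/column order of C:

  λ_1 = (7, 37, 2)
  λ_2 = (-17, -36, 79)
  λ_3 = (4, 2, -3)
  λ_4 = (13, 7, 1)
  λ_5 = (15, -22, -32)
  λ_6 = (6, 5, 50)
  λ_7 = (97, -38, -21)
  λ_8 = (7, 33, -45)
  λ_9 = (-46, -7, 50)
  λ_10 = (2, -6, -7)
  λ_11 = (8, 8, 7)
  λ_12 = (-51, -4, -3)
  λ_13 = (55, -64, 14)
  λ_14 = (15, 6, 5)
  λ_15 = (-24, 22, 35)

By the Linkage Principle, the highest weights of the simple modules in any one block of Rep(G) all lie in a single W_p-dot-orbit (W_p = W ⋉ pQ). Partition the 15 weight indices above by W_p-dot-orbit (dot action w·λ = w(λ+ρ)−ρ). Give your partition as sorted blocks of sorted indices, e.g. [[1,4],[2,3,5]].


A_3 Cartan matrix, 3 simple roots permuted; ρ=(1,1,1).

λ_j+ρ reflected into Ā_29 (⟨·,θ^∨⟩≤29); 3-tuples as given:

  λ_1+ρ ↦ (9, 9, 8);  λ_2+ρ ↦ (16, 7, 6);  λ_3+ρ ↦ (3, 3, 2);  λ_4+ρ ↦ (14, 8, 2);  λ_5+ρ ↦ (14, 8, 2);  λ_6+ρ ↦ (16, 7, 6);  λ_7+ρ ↦ (9, 9, 8);  λ_8+ρ ↦ (14, 8, 2);  λ_9+ρ ↦ (16, 7, 6);  λ_10+ρ ↦ (3, 3, 2);  λ_11+ρ ↦ (9, 9, 8);  λ_12+ρ ↦ (3, 3, 2);  λ_13+ρ ↦ (14, 8, 2);  λ_14+ρ ↦ (16, 7, 6);  λ_15+ρ ↦ (16, 7, 6)

Linkage partition of the 15 weights (4 classes, p=29):

[[1, 7, 11], [2, 6, 9, 14, 15], [3, 10, 12], [4, 5, 8, 13]]


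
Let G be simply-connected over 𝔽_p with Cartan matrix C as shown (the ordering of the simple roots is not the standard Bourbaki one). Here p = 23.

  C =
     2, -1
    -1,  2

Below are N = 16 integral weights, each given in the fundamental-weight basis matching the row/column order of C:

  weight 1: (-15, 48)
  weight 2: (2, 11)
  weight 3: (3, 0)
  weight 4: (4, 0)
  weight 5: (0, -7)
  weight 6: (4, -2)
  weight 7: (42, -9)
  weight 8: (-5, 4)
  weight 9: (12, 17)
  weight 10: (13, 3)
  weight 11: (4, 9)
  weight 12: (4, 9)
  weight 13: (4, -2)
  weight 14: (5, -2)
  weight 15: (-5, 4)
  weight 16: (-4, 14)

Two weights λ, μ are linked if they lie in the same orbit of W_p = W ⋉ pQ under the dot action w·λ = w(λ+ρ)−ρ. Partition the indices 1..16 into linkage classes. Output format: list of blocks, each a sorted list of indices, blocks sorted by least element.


Dynkin diagram of C (from the 2 off-diagonal −1 entries): A_2.

Folding the 16 weights λ_j+ρ into Ā_23 (reps in the given 2-coord order):

  λ_1 → (9, 3)
  λ_2 → (3, 12)
  λ_3 → (4, 1)
  λ_4 → (5, 1)
  λ_5 → (5, 1)
  λ_6 → (4, 1)
  λ_7 → (3, 12)
  λ_8 → (4, 1)
  λ_9 → (5, 10)
  λ_10 → (14, 4)
  λ_11 → (5, 10)
  λ_12 → (5, 10)
  λ_13 → (4, 1)
  λ_14 → (5, 1)
  λ_15 → (4, 1)
  λ_16 → (3, 12)

Partition of {1..16} into 6 W_23-dot-orbits:

[[1], [2, 7, 16], [3, 6, 8, 13, 15], [4, 5, 14], [9, 11, 12], [10]]


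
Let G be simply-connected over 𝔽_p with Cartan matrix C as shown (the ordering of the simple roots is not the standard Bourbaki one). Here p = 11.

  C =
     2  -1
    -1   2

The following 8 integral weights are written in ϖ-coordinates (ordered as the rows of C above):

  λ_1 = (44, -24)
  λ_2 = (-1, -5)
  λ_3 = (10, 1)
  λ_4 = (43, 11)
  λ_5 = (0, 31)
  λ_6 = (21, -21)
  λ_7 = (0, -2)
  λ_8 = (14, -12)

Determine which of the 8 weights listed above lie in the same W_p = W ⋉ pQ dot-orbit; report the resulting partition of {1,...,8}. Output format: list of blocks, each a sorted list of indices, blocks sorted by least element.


A_2 Cartan matrix, 2 simple roots permuted; ρ=(1,1).

Folding the 8 weights λ_j+ρ into Ā_11 (reps in the given 2-coord order):

    [1] (0, 1)
    [2] (4, 0)
    [3] (9, 0)
    [4] (0, 1)
    [5] (0, 1)
    [6] (9, 0)
    [7] (0, 1)
    [8] (0, 7)

4 distinct reps among the 8 weights ⇒ 4 W_11-linkage classes:

[[1, 4, 5, 7], [2], [3, 6], [8]]


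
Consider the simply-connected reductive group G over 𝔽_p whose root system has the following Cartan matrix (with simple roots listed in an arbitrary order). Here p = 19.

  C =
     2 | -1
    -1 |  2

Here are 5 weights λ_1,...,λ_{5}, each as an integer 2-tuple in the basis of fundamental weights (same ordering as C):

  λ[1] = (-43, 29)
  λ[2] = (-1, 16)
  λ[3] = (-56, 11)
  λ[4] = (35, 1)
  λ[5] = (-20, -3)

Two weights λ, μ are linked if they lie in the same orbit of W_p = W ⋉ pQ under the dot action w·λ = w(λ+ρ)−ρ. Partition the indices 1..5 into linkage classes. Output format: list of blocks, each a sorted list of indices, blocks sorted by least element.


Type A_2, rank 2, |W|=6; reorder rows/cols to standard.

λ_j+ρ reflected into Ā_19 (⟨·,θ^∨⟩≤19); 2-tuples as given:

  1: (4, 7)
  2: (0, 17)
  3: (2, 12)
  4: (0, 17)
  5: (0, 17)

Partition of {1..5} into 3 W_19-dot-orbits:

[[1], [2, 4, 5], [3]]


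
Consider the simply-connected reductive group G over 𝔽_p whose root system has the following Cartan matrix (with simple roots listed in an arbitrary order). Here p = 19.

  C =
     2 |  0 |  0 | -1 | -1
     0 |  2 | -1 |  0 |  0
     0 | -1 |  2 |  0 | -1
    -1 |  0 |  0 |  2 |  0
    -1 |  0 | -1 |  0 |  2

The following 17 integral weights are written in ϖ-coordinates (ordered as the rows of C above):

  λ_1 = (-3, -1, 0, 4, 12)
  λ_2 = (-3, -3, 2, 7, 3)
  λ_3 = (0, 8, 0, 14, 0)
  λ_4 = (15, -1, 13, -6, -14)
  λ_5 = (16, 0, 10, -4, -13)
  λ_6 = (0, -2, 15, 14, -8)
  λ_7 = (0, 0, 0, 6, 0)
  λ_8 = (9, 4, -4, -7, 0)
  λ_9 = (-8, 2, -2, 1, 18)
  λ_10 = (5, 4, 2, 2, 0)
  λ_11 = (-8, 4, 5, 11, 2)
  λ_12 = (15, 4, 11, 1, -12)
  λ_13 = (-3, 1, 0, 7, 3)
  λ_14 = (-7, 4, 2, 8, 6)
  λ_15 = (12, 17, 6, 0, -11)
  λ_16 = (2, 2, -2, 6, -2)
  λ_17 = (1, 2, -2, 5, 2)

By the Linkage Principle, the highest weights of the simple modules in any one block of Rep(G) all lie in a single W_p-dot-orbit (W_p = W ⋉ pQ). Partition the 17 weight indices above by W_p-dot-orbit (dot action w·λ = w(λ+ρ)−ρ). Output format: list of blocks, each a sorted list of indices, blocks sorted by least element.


A_5 Cartan matrix, 5 simple roots permuted; ρ=(1,1,1,1,1).

Ā_19 reps of the 17 weights (A_5, coords as presented):

  λ_1+ρ ↦ (2, 0, 1, 3, 11);  λ_2+ρ ↦ (2, 2, 1, 6, 2);  λ_3+ρ ↦ (1, 1, 1, 7, 1);  λ_4+ρ ↦ (2, 0, 1, 3, 11);  λ_5+ρ ↦ (2, 0, 1, 3, 11);  λ_6+ρ ↦ (6, 5, 3, 3, 1);  λ_7+ρ ↦ (1, 1, 1, 7, 1);  λ_8+ρ ↦ (2, 2, 1, 6, 2);  λ_9+ρ ↦ (2, 0, 1, 3, 11);  λ_10+ρ ↦ (6, 5, 3, 3, 1);  λ_11+ρ ↦ (3, 5, 2, 5, 4);  λ_12+ρ ↦ (2, 0, 1, 3, 11);  λ_13+ρ ↦ (2, 2, 1, 6, 2);  λ_14+ρ ↦ (6, 5, 3, 3, 1);  λ_15+ρ ↦ (6, 5, 3, 3, 1);  λ_16+ρ ↦ (1, 1, 1, 7, 1);  λ_17+ρ ↦ (2, 2, 1, 6, 2)

5 distinct reps among the 17 weights ⇒ 5 W_19-linkage classes:

[[1, 4, 5, 9, 12], [2, 8, 13, 17], [3, 7, 16], [6, 10, 14, 15], [11]]


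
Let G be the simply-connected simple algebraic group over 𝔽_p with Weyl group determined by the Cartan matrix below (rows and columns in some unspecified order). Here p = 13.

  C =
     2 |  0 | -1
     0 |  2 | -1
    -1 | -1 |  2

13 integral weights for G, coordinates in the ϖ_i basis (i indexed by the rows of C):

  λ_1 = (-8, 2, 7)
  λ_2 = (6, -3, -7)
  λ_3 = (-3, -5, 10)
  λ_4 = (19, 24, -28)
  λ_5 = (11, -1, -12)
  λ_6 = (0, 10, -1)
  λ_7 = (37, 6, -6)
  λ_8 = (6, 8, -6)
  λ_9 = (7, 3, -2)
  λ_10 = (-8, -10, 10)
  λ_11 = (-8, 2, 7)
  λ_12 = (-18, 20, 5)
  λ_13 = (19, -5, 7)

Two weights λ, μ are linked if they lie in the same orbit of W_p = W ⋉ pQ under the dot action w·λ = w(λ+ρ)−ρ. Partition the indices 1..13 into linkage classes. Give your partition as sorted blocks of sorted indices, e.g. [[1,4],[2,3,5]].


C ↔ A_3 under row/col permutation; |W(A_3)| = 24.

λ_j+ρ reflected into Ā_13 (⟨·,θ^∨⟩≤13); 3-tuples as given:

  λ_1+ρ ↦ (7, 3, 1) · λ_2+ρ ↦ (1, 6, 1) · λ_3+ρ ↦ (2, 4, 5) · λ_4+ρ ↦ (1, 6, 1) · λ_5+ρ ↦ (1, 11, 0) · λ_6+ρ ↦ (1, 11, 0) · λ_7+ρ ↦ (1, 6, 1) · λ_8+ρ ↦ (2, 4, 5) · λ_9+ρ ↦ (7, 3, 1) · λ_10+ρ ↦ (2, 4, 5) · λ_11+ρ ↦ (7, 3, 1) · λ_12+ρ ↦ (7, 3, 1) · λ_13+ρ ↦ (2, 4, 5)

Grouping the 13 weights by Ā_13-representative: 4 linkage classes.

[[1, 9, 11, 12], [2, 4, 7], [3, 8, 10, 13], [5, 6]]


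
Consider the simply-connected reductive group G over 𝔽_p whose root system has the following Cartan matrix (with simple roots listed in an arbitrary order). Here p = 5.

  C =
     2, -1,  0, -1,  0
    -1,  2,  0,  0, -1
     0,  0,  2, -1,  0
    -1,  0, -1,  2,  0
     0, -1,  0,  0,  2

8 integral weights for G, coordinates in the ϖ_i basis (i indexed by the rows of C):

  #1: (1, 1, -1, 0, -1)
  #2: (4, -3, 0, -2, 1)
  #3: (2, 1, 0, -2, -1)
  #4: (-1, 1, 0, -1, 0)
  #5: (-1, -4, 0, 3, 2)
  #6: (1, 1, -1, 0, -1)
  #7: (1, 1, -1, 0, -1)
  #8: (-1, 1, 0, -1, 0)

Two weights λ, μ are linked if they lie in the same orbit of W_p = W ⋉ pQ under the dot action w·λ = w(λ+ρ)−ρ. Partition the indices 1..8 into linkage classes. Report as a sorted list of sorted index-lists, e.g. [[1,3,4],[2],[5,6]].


A_5 Cartan matrix, 5 simple roots permuted; ρ=(1,1,1,1,1).

λ_j+ρ reflected into Ā_5 (⟨·,θ^∨⟩≤5); 5-tuples as given:

  λ_1 → (2, 2, 0, 1, 0);  λ_2 → (2, 2, 0, 1, 0);  λ_3 → (2, 2, 0, 1, 0);  λ_4 → (0, 2, 1, 0, 1);  λ_5 → (3, 0, 1, 1, 0);  λ_6 → (2, 2, 0, 1, 0);  λ_7 → (2, 2, 0, 1, 0);  λ_8 → (0, 2, 1, 0, 1)

These 8 weights hit 3 W_5-dot-orbits; sizes (5, 2, 1):

[[1, 2, 3, 6, 7], [4, 8], [5]]


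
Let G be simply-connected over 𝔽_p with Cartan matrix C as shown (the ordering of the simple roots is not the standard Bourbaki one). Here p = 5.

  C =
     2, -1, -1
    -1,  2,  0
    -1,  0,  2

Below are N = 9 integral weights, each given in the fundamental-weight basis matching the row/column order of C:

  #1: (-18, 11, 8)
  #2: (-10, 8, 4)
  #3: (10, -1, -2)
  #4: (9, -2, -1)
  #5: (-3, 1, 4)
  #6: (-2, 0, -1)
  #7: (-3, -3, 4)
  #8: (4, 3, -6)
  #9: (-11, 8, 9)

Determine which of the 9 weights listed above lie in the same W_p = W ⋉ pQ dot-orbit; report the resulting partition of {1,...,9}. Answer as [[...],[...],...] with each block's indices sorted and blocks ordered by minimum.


Root system A_3: the 3×3 matrix C matches after relabeling.

λ_j+ρ reflected into Ā_5 (⟨·,θ^∨⟩≤5); 3-tuples as given:

  λ_1+ρ ↦ (2, 2, 1) · λ_2+ρ ↦ (1, 4, 0) · λ_3+ρ ↦ (0, 0, 1) · λ_4+ρ ↦ (0, 0, 1) · λ_5+ρ ↦ (2, 0, 3) · λ_6+ρ ↦ (0, 0, 1) · λ_7+ρ ↦ (2, 2, 1) · λ_8+ρ ↦ (0, 0, 1) · λ_9+ρ ↦ (0, 0, 1)

Partition of {1..9} into 4 W_5-dot-orbits:

[[1, 7], [2], [3, 4, 6, 8, 9], [5]]


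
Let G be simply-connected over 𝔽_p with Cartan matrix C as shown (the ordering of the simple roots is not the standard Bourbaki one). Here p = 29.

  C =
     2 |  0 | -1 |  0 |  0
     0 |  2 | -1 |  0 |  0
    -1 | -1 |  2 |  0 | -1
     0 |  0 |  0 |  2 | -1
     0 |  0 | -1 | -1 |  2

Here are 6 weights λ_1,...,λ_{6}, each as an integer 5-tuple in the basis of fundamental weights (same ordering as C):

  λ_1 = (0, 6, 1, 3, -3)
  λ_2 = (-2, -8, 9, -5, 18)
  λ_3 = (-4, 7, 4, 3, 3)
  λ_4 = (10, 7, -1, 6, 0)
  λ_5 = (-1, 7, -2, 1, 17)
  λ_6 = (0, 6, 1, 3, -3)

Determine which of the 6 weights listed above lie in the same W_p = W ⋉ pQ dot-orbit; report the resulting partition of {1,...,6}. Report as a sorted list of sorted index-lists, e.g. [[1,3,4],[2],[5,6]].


D_5 Cartan matrix, 5 simple roots permuted; ρ=(1,1,1,1,1).

Ā_29 reps of the 6 weights (D_5, coords as presented):

  λ_1+ρ ↦ (1, 7, 0, 2, 2);  λ_2+ρ ↦ (1, 7, 0, 2, 2);  λ_3+ρ ↦ (3, 8, 2, 4, 4);  λ_4+ρ ↦ (11, 8, 0, 7, 1);  λ_5+ρ ↦ (1, 7, 0, 2, 2);  λ_6+ρ ↦ (1, 7, 0, 2, 2)

Partition of {1..6} into 3 W_29-dot-orbits:

[[1, 2, 5, 6], [3], [4]]


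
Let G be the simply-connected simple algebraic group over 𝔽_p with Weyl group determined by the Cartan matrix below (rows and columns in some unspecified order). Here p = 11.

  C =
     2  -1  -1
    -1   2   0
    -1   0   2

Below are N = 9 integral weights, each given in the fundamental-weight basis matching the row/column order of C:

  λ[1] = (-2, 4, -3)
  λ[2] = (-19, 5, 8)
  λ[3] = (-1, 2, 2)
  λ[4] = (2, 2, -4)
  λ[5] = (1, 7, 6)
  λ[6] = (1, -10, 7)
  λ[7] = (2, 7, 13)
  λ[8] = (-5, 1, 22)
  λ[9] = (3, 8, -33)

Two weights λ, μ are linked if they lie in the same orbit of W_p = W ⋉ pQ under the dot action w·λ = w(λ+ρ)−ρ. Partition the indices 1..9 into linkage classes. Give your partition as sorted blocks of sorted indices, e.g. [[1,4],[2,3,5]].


Dynkin diagram of C (from the 4 off-diagonal −1 entries): A_3.

Each λ_j+ρ reduced to Ā_11; 3-tuples below use C's row order:

  λ_1 → (2, 2, 1);  λ_2 → (2, 2, 1);  λ_3 → (0, 3, 3);  λ_4 → (0, 3, 3);  λ_5 → (2, 2, 1);  λ_6 → (7, 2, 1);  λ_7 → (0, 3, 3);  λ_8 → (7, 2, 1);  λ_9 → (2, 2, 1)

3 distinct reps among the 9 weights ⇒ 3 W_11-linkage classes:

[[1, 2, 5, 9], [3, 4, 7], [6, 8]]


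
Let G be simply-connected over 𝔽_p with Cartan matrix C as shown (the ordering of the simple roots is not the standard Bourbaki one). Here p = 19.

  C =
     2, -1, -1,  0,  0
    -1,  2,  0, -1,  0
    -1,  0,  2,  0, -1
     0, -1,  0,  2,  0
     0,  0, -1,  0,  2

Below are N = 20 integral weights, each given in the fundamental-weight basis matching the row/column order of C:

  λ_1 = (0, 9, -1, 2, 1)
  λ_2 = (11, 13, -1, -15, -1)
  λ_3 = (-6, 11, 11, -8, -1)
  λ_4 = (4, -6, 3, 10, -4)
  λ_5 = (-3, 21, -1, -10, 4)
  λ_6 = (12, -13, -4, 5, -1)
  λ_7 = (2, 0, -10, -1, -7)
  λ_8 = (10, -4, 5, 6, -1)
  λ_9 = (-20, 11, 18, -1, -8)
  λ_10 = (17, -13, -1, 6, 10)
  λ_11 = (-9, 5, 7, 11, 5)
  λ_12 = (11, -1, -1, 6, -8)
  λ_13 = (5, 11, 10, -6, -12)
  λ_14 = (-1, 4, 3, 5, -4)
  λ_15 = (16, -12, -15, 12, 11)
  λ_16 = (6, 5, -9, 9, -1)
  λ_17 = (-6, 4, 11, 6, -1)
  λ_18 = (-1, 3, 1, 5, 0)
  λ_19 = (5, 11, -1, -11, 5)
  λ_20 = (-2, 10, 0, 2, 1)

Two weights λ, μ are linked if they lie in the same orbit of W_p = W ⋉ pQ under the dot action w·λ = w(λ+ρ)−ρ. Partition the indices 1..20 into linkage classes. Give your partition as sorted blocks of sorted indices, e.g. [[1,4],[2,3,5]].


Dynkin diagram of C (from the 8 off-diagonal −1 entries): A_5.

Alcove-folded reps (p=19, 20 weights, presented ϖ-order):

    [1] (1, 10, 0, 3, 2)
    [2] (5, 0, 7, 7, 0)
    [3] (5, 0, 7, 7, 0)
    [4] (0, 5, 1, 6, 3)
    [5] (1, 10, 0, 3, 2)
    [6] (0, 4, 2, 6, 1)
    [7] (0, 5, 1, 6, 3)
    [8] (8, 3, 4, 2, 2)
    [9] (5, 0, 7, 7, 0)
    [10] (6, 2, 0, 5, 1)
    [11] (6, 2, 0, 5, 1)
    [12] (5, 0, 7, 7, 0)
    [13] (6, 2, 0, 5, 1)
    [14] (0, 5, 1, 6, 3)
    [15] (8, 3, 4, 2, 2)
    [16] (0, 5, 1, 6, 3)
    [17] (5, 0, 7, 7, 0)
    [18] (0, 4, 2, 6, 1)
    [19] (6, 2, 0, 5, 1)
    [20] (1, 10, 0, 3, 2)

Partition of {1..20} into 6 W_19-dot-orbits:

[[1, 5, 20], [2, 3, 9, 12, 17], [4, 7, 14, 16], [6, 18], [8, 15], [10, 11, 13, 19]]


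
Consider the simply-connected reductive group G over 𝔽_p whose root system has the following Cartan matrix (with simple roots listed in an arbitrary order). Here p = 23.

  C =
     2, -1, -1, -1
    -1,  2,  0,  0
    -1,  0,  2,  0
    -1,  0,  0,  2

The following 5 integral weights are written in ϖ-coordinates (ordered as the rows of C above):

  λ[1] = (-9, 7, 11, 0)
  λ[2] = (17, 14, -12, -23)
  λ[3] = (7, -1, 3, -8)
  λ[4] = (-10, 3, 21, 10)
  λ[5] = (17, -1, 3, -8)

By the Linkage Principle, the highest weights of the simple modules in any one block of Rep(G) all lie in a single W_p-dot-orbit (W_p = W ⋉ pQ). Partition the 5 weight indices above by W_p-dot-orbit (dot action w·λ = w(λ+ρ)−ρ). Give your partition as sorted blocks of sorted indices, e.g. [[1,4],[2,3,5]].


Dynkin diagram of C (from the 6 off-diagonal −1 entries): D_4.

Alcove-folded reps (p=23, 5 weights, presented ϖ-order):

  1: (1, 0, 4, 7);  2: (1, 0, 4, 7);  3: (1, 0, 4, 7);  4: (1, 4, 12, 1);  5: (1, 0, 4, 7)

These 5 weights hit 2 W_23-dot-orbits; sizes (4, 1):

[[1, 2, 3, 5], [4]]


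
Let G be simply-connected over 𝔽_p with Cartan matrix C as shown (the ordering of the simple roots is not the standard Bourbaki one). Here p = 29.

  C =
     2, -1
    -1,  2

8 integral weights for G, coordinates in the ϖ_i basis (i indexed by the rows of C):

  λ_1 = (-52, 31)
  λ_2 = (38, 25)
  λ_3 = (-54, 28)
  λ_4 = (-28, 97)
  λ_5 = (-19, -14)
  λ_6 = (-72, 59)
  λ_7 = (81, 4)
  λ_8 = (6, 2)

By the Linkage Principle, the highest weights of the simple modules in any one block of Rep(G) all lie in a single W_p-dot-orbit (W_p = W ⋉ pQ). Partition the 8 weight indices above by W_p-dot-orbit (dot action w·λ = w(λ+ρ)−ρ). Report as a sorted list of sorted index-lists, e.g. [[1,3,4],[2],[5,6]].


Type A_2, rank 2, |W|=6; reorder rows/cols to standard.

Ā_29 reps of the 8 weights (A_2, coords as presented):

  [1] (7, 3);  [2] (7, 3);  [3] (5, 0);  [4] (11, 16);  [5] (11, 16);  [6] (11, 16);  [7] (5, 0);  [8] (7, 3)

3 distinct reps among the 8 weights ⇒ 3 W_29-linkage classes:

[[1, 2, 8], [3, 7], [4, 5, 6]]
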